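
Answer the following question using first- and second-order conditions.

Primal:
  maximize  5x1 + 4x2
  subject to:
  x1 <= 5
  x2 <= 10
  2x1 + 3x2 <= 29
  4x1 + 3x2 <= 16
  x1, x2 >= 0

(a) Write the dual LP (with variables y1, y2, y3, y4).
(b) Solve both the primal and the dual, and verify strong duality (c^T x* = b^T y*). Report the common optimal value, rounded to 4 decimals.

The standard primal-dual pair for 'max c^T x s.t. A x <= b, x >= 0' is:
  Dual:  min b^T y  s.t.  A^T y >= c,  y >= 0.

So the dual LP is:
  minimize  5y1 + 10y2 + 29y3 + 16y4
  subject to:
    y1 + 2y3 + 4y4 >= 5
    y2 + 3y3 + 3y4 >= 4
    y1, y2, y3, y4 >= 0

Solving the primal: x* = (0, 5.3333).
  primal value c^T x* = 21.3333.
Solving the dual: y* = (0, 0, 0, 1.3333).
  dual value b^T y* = 21.3333.
Strong duality: c^T x* = b^T y*. Confirmed.

21.3333


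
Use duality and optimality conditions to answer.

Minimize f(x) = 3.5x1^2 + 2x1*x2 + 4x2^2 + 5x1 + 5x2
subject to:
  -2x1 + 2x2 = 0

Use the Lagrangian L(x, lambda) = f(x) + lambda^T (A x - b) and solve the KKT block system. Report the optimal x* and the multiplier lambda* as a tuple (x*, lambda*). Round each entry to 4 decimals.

Form the Lagrangian:
  L(x, lambda) = (1/2) x^T Q x + c^T x + lambda^T (A x - b)
Stationarity (grad_x L = 0): Q x + c + A^T lambda = 0.
Primal feasibility: A x = b.

This gives the KKT block system:
  [ Q   A^T ] [ x     ]   [-c ]
  [ A    0  ] [ lambda ] = [ b ]

Solving the linear system:
  x*      = (-0.5263, -0.5263)
  lambda* = (0.1316)
  f(x*)   = -2.6316

x* = (-0.5263, -0.5263), lambda* = (0.1316)


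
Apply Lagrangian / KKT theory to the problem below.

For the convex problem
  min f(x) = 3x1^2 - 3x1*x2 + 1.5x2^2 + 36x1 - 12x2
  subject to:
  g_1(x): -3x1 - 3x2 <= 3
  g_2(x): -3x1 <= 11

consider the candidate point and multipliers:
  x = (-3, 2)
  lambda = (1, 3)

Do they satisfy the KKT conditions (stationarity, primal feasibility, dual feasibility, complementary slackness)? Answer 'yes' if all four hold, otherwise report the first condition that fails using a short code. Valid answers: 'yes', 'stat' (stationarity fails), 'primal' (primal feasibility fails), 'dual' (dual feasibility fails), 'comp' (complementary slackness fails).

Gradient of f: grad f(x) = Q x + c = (12, 3)
Constraint values g_i(x) = a_i^T x - b_i:
  g_1((-3, 2)) = 0
  g_2((-3, 2)) = -2
Stationarity residual: grad f(x) + sum_i lambda_i a_i = (0, 0)
  -> stationarity OK
Primal feasibility (all g_i <= 0): OK
Dual feasibility (all lambda_i >= 0): OK
Complementary slackness (lambda_i * g_i(x) = 0 for all i): FAILS

Verdict: the first failing condition is complementary_slackness -> comp.

comp


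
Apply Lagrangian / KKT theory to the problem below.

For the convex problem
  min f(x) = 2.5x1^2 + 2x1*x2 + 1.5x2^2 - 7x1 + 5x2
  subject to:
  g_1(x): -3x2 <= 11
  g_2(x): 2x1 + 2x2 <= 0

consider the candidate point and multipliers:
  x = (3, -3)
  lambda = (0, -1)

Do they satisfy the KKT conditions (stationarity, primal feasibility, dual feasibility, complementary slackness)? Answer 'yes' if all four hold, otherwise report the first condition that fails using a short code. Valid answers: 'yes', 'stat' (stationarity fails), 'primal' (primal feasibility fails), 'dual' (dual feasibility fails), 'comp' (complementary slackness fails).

Gradient of f: grad f(x) = Q x + c = (2, 2)
Constraint values g_i(x) = a_i^T x - b_i:
  g_1((3, -3)) = -2
  g_2((3, -3)) = 0
Stationarity residual: grad f(x) + sum_i lambda_i a_i = (0, 0)
  -> stationarity OK
Primal feasibility (all g_i <= 0): OK
Dual feasibility (all lambda_i >= 0): FAILS
Complementary slackness (lambda_i * g_i(x) = 0 for all i): OK

Verdict: the first failing condition is dual_feasibility -> dual.

dual


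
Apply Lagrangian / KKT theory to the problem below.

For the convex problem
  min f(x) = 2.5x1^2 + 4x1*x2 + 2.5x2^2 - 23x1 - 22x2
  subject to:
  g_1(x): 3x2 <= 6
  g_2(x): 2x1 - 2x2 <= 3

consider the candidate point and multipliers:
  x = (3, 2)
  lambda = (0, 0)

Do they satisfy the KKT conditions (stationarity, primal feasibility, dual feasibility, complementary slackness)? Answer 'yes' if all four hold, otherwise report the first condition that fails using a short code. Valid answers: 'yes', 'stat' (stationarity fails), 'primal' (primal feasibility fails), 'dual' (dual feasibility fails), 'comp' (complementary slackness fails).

Gradient of f: grad f(x) = Q x + c = (0, 0)
Constraint values g_i(x) = a_i^T x - b_i:
  g_1((3, 2)) = 0
  g_2((3, 2)) = -1
Stationarity residual: grad f(x) + sum_i lambda_i a_i = (0, 0)
  -> stationarity OK
Primal feasibility (all g_i <= 0): OK
Dual feasibility (all lambda_i >= 0): OK
Complementary slackness (lambda_i * g_i(x) = 0 for all i): OK

Verdict: yes, KKT holds.

yes


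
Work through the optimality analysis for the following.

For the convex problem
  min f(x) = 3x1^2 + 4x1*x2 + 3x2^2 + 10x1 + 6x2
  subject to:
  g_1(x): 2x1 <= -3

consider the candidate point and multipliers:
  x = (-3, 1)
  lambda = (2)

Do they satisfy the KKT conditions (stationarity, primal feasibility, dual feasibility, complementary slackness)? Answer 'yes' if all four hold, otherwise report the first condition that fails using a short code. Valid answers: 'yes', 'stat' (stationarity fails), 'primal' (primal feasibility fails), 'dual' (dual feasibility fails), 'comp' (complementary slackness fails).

Gradient of f: grad f(x) = Q x + c = (-4, 0)
Constraint values g_i(x) = a_i^T x - b_i:
  g_1((-3, 1)) = -3
Stationarity residual: grad f(x) + sum_i lambda_i a_i = (0, 0)
  -> stationarity OK
Primal feasibility (all g_i <= 0): OK
Dual feasibility (all lambda_i >= 0): OK
Complementary slackness (lambda_i * g_i(x) = 0 for all i): FAILS

Verdict: the first failing condition is complementary_slackness -> comp.

comp


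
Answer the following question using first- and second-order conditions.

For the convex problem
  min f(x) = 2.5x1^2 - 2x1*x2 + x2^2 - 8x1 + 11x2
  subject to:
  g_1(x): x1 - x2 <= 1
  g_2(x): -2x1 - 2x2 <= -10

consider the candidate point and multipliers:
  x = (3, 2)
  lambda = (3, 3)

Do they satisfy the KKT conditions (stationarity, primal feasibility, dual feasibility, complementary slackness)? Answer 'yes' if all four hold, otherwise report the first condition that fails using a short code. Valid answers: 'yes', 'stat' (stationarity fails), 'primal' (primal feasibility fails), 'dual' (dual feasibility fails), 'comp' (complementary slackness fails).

Gradient of f: grad f(x) = Q x + c = (3, 9)
Constraint values g_i(x) = a_i^T x - b_i:
  g_1((3, 2)) = 0
  g_2((3, 2)) = 0
Stationarity residual: grad f(x) + sum_i lambda_i a_i = (0, 0)
  -> stationarity OK
Primal feasibility (all g_i <= 0): OK
Dual feasibility (all lambda_i >= 0): OK
Complementary slackness (lambda_i * g_i(x) = 0 for all i): OK

Verdict: yes, KKT holds.

yes


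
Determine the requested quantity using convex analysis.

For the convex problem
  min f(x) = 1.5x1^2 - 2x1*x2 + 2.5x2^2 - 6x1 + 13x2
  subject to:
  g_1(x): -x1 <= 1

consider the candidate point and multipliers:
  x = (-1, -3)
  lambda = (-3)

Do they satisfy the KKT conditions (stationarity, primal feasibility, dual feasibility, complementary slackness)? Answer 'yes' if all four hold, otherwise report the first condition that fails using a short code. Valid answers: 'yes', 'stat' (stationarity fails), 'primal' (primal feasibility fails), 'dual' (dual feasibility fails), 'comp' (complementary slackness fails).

Gradient of f: grad f(x) = Q x + c = (-3, 0)
Constraint values g_i(x) = a_i^T x - b_i:
  g_1((-1, -3)) = 0
Stationarity residual: grad f(x) + sum_i lambda_i a_i = (0, 0)
  -> stationarity OK
Primal feasibility (all g_i <= 0): OK
Dual feasibility (all lambda_i >= 0): FAILS
Complementary slackness (lambda_i * g_i(x) = 0 for all i): OK

Verdict: the first failing condition is dual_feasibility -> dual.

dual


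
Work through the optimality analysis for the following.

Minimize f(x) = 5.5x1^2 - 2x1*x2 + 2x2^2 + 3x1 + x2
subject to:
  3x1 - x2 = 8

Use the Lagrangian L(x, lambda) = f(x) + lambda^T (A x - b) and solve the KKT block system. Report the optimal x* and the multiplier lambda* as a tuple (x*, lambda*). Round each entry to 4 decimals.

Form the Lagrangian:
  L(x, lambda) = (1/2) x^T Q x + c^T x + lambda^T (A x - b)
Stationarity (grad_x L = 0): Q x + c + A^T lambda = 0.
Primal feasibility: A x = b.

This gives the KKT block system:
  [ Q   A^T ] [ x     ]   [-c ]
  [ A    0  ] [ lambda ] = [ b ]

Solving the linear system:
  x*      = (2.1143, -1.6571)
  lambda* = (-9.8571)
  f(x*)   = 41.7714

x* = (2.1143, -1.6571), lambda* = (-9.8571)


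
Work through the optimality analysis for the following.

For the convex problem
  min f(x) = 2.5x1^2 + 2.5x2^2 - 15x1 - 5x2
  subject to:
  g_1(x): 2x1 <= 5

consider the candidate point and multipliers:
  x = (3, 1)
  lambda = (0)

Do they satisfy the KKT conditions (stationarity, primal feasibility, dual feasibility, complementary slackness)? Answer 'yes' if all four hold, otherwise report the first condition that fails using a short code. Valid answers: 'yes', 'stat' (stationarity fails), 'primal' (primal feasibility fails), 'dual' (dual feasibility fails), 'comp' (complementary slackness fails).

Gradient of f: grad f(x) = Q x + c = (0, 0)
Constraint values g_i(x) = a_i^T x - b_i:
  g_1((3, 1)) = 1
Stationarity residual: grad f(x) + sum_i lambda_i a_i = (0, 0)
  -> stationarity OK
Primal feasibility (all g_i <= 0): FAILS
Dual feasibility (all lambda_i >= 0): OK
Complementary slackness (lambda_i * g_i(x) = 0 for all i): OK

Verdict: the first failing condition is primal_feasibility -> primal.

primal


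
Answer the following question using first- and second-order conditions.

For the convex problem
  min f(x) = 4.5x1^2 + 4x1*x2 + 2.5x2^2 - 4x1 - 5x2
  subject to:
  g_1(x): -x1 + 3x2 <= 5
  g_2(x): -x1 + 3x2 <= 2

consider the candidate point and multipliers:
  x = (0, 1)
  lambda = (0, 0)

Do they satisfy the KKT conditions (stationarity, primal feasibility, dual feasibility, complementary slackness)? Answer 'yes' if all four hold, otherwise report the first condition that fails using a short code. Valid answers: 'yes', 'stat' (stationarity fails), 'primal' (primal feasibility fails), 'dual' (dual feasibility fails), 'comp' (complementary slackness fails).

Gradient of f: grad f(x) = Q x + c = (0, 0)
Constraint values g_i(x) = a_i^T x - b_i:
  g_1((0, 1)) = -2
  g_2((0, 1)) = 1
Stationarity residual: grad f(x) + sum_i lambda_i a_i = (0, 0)
  -> stationarity OK
Primal feasibility (all g_i <= 0): FAILS
Dual feasibility (all lambda_i >= 0): OK
Complementary slackness (lambda_i * g_i(x) = 0 for all i): OK

Verdict: the first failing condition is primal_feasibility -> primal.

primal


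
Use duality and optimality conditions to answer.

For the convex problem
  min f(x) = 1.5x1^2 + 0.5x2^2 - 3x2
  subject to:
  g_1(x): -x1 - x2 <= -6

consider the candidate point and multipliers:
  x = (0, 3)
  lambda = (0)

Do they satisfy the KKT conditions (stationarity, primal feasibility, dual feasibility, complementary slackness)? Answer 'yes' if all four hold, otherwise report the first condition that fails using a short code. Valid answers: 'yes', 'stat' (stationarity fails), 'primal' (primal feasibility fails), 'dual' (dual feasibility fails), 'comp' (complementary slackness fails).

Gradient of f: grad f(x) = Q x + c = (0, 0)
Constraint values g_i(x) = a_i^T x - b_i:
  g_1((0, 3)) = 3
Stationarity residual: grad f(x) + sum_i lambda_i a_i = (0, 0)
  -> stationarity OK
Primal feasibility (all g_i <= 0): FAILS
Dual feasibility (all lambda_i >= 0): OK
Complementary slackness (lambda_i * g_i(x) = 0 for all i): OK

Verdict: the first failing condition is primal_feasibility -> primal.

primal


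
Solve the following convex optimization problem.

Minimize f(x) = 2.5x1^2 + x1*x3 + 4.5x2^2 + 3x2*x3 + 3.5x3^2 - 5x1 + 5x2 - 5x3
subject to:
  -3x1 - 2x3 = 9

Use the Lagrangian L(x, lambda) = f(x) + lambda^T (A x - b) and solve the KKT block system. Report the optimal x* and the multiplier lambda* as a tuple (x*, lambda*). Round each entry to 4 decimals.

Form the Lagrangian:
  L(x, lambda) = (1/2) x^T Q x + c^T x + lambda^T (A x - b)
Stationarity (grad_x L = 0): Q x + c + A^T lambda = 0.
Primal feasibility: A x = b.

This gives the KKT block system:
  [ Q   A^T ] [ x     ]   [-c ]
  [ A    0  ] [ lambda ] = [ b ]

Solving the linear system:
  x*      = (-2.6452, -0.3781, -0.5323)
  lambda* = (-6.2527)
  f(x*)   = 35.1353

x* = (-2.6452, -0.3781, -0.5323), lambda* = (-6.2527)


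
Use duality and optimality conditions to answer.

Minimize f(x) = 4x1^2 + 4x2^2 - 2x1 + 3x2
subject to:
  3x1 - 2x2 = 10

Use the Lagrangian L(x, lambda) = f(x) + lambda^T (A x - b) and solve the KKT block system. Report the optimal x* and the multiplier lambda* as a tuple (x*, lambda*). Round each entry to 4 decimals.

Form the Lagrangian:
  L(x, lambda) = (1/2) x^T Q x + c^T x + lambda^T (A x - b)
Stationarity (grad_x L = 0): Q x + c + A^T lambda = 0.
Primal feasibility: A x = b.

This gives the KKT block system:
  [ Q   A^T ] [ x     ]   [-c ]
  [ A    0  ] [ lambda ] = [ b ]

Solving the linear system:
  x*      = (2.2115, -1.6827)
  lambda* = (-5.2308)
  f(x*)   = 21.4183

x* = (2.2115, -1.6827), lambda* = (-5.2308)


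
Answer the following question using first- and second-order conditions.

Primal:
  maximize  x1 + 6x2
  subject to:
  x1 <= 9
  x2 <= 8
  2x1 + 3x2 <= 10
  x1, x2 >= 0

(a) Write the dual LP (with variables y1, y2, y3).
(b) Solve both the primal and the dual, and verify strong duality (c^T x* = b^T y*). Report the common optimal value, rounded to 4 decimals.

The standard primal-dual pair for 'max c^T x s.t. A x <= b, x >= 0' is:
  Dual:  min b^T y  s.t.  A^T y >= c,  y >= 0.

So the dual LP is:
  minimize  9y1 + 8y2 + 10y3
  subject to:
    y1 + 2y3 >= 1
    y2 + 3y3 >= 6
    y1, y2, y3 >= 0

Solving the primal: x* = (0, 3.3333).
  primal value c^T x* = 20.
Solving the dual: y* = (0, 0, 2).
  dual value b^T y* = 20.
Strong duality: c^T x* = b^T y*. Confirmed.

20


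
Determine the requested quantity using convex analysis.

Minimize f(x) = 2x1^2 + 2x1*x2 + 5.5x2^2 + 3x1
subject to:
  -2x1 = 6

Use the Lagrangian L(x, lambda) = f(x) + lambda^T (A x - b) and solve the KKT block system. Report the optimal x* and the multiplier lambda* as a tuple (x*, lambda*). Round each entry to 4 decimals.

Form the Lagrangian:
  L(x, lambda) = (1/2) x^T Q x + c^T x + lambda^T (A x - b)
Stationarity (grad_x L = 0): Q x + c + A^T lambda = 0.
Primal feasibility: A x = b.

This gives the KKT block system:
  [ Q   A^T ] [ x     ]   [-c ]
  [ A    0  ] [ lambda ] = [ b ]

Solving the linear system:
  x*      = (-3, 0.5455)
  lambda* = (-3.9545)
  f(x*)   = 7.3636

x* = (-3, 0.5455), lambda* = (-3.9545)


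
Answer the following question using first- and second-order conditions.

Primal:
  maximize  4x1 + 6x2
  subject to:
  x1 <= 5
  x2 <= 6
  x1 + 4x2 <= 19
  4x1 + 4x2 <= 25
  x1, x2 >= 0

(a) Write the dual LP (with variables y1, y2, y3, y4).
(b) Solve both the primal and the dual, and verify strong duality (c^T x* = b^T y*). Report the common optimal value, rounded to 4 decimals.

The standard primal-dual pair for 'max c^T x s.t. A x <= b, x >= 0' is:
  Dual:  min b^T y  s.t.  A^T y >= c,  y >= 0.

So the dual LP is:
  minimize  5y1 + 6y2 + 19y3 + 25y4
  subject to:
    y1 + y3 + 4y4 >= 4
    y2 + 4y3 + 4y4 >= 6
    y1, y2, y3, y4 >= 0

Solving the primal: x* = (2, 4.25).
  primal value c^T x* = 33.5.
Solving the dual: y* = (0, 0, 0.6667, 0.8333).
  dual value b^T y* = 33.5.
Strong duality: c^T x* = b^T y*. Confirmed.

33.5


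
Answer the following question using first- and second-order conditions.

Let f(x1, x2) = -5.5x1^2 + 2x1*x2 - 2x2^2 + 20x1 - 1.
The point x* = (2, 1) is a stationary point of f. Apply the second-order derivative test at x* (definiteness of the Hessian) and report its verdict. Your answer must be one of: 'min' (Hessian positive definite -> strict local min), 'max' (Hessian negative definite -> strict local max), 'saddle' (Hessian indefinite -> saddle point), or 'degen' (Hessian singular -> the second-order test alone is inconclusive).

Compute the Hessian H = grad^2 f:
  H = [[-11, 2], [2, -4]]
Verify stationarity: grad f(x*) = H x* + g = (0, 0).
Eigenvalues of H: -11.5311, -3.4689.
Both eigenvalues < 0, so H is negative definite -> x* is a strict local max.

max


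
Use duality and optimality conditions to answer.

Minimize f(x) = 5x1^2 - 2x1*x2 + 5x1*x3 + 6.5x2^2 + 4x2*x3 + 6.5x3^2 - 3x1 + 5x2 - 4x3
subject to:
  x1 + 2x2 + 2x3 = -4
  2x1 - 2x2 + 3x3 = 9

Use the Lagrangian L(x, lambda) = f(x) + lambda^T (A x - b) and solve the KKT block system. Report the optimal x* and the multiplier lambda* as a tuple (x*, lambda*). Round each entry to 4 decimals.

Form the Lagrangian:
  L(x, lambda) = (1/2) x^T Q x + c^T x + lambda^T (A x - b)
Stationarity (grad_x L = 0): Q x + c + A^T lambda = 0.
Primal feasibility: A x = b.

This gives the KKT block system:
  [ Q   A^T ] [ x     ]   [-c ]
  [ A    0  ] [ lambda ] = [ b ]

Solving the linear system:
  x*      = (-0.8575, -3.0858, 1.5145)
  lambda* = (8.3909, -5.2799)
  f(x*)   = 31.0845

x* = (-0.8575, -3.0858, 1.5145), lambda* = (8.3909, -5.2799)


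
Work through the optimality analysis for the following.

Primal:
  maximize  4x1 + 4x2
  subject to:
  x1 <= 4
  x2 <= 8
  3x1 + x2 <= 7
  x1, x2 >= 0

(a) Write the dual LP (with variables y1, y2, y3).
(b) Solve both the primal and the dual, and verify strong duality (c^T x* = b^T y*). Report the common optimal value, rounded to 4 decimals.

The standard primal-dual pair for 'max c^T x s.t. A x <= b, x >= 0' is:
  Dual:  min b^T y  s.t.  A^T y >= c,  y >= 0.

So the dual LP is:
  minimize  4y1 + 8y2 + 7y3
  subject to:
    y1 + 3y3 >= 4
    y2 + y3 >= 4
    y1, y2, y3 >= 0

Solving the primal: x* = (0, 7).
  primal value c^T x* = 28.
Solving the dual: y* = (0, 0, 4).
  dual value b^T y* = 28.
Strong duality: c^T x* = b^T y*. Confirmed.

28


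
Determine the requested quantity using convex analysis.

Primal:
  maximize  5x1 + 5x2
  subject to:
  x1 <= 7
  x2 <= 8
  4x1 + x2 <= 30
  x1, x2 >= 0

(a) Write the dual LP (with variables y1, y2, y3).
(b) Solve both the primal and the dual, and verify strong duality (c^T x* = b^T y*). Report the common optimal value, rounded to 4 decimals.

The standard primal-dual pair for 'max c^T x s.t. A x <= b, x >= 0' is:
  Dual:  min b^T y  s.t.  A^T y >= c,  y >= 0.

So the dual LP is:
  minimize  7y1 + 8y2 + 30y3
  subject to:
    y1 + 4y3 >= 5
    y2 + y3 >= 5
    y1, y2, y3 >= 0

Solving the primal: x* = (5.5, 8).
  primal value c^T x* = 67.5.
Solving the dual: y* = (0, 3.75, 1.25).
  dual value b^T y* = 67.5.
Strong duality: c^T x* = b^T y*. Confirmed.

67.5


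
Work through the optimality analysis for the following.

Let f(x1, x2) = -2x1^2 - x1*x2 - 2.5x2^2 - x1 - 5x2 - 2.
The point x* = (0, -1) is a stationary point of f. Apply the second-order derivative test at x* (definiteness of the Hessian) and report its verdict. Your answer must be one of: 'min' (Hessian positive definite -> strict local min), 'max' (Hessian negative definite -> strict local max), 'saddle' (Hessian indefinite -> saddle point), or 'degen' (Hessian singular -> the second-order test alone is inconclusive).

Compute the Hessian H = grad^2 f:
  H = [[-4, -1], [-1, -5]]
Verify stationarity: grad f(x*) = H x* + g = (0, 0).
Eigenvalues of H: -5.618, -3.382.
Both eigenvalues < 0, so H is negative definite -> x* is a strict local max.

max


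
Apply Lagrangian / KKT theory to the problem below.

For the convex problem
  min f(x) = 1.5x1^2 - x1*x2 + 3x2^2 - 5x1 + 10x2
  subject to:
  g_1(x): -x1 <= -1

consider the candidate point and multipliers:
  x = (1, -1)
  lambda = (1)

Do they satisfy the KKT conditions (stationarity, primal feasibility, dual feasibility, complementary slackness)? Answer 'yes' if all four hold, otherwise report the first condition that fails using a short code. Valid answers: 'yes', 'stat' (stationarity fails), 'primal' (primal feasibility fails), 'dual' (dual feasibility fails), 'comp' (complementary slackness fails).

Gradient of f: grad f(x) = Q x + c = (-1, 3)
Constraint values g_i(x) = a_i^T x - b_i:
  g_1((1, -1)) = 0
Stationarity residual: grad f(x) + sum_i lambda_i a_i = (-2, 3)
  -> stationarity FAILS
Primal feasibility (all g_i <= 0): OK
Dual feasibility (all lambda_i >= 0): OK
Complementary slackness (lambda_i * g_i(x) = 0 for all i): OK

Verdict: the first failing condition is stationarity -> stat.

stat


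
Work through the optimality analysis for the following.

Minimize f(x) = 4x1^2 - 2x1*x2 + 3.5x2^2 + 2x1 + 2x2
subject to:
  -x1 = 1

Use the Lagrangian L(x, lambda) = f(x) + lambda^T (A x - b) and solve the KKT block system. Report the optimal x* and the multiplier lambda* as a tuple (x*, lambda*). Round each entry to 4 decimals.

Form the Lagrangian:
  L(x, lambda) = (1/2) x^T Q x + c^T x + lambda^T (A x - b)
Stationarity (grad_x L = 0): Q x + c + A^T lambda = 0.
Primal feasibility: A x = b.

This gives the KKT block system:
  [ Q   A^T ] [ x     ]   [-c ]
  [ A    0  ] [ lambda ] = [ b ]

Solving the linear system:
  x*      = (-1, -0.5714)
  lambda* = (-4.8571)
  f(x*)   = 0.8571

x* = (-1, -0.5714), lambda* = (-4.8571)


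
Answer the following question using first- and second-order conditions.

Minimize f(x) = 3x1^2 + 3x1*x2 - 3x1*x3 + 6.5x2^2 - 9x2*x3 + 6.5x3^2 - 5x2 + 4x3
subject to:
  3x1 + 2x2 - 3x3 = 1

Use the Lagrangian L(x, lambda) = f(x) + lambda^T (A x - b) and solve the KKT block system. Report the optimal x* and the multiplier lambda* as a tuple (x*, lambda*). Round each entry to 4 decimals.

Form the Lagrangian:
  L(x, lambda) = (1/2) x^T Q x + c^T x + lambda^T (A x - b)
Stationarity (grad_x L = 0): Q x + c + A^T lambda = 0.
Primal feasibility: A x = b.

This gives the KKT block system:
  [ Q   A^T ] [ x     ]   [-c ]
  [ A    0  ] [ lambda ] = [ b ]

Solving the linear system:
  x*      = (-0.0684, 0.3346, -0.1787)
  lambda* = (-0.3764)
  f(x*)   = -1.0057

x* = (-0.0684, 0.3346, -0.1787), lambda* = (-0.3764)


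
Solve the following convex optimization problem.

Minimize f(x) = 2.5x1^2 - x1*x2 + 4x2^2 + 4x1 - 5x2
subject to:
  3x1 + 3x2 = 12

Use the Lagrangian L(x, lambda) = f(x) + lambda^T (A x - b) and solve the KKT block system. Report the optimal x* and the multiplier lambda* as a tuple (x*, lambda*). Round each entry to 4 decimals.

Form the Lagrangian:
  L(x, lambda) = (1/2) x^T Q x + c^T x + lambda^T (A x - b)
Stationarity (grad_x L = 0): Q x + c + A^T lambda = 0.
Primal feasibility: A x = b.

This gives the KKT block system:
  [ Q   A^T ] [ x     ]   [-c ]
  [ A    0  ] [ lambda ] = [ b ]

Solving the linear system:
  x*      = (1.8, 2.2)
  lambda* = (-3.6)
  f(x*)   = 19.7

x* = (1.8, 2.2), lambda* = (-3.6)


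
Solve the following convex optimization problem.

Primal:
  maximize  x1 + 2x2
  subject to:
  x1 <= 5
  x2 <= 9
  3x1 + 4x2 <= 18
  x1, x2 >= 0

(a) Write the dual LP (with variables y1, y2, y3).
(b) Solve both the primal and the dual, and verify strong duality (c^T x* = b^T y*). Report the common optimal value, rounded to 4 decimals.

The standard primal-dual pair for 'max c^T x s.t. A x <= b, x >= 0' is:
  Dual:  min b^T y  s.t.  A^T y >= c,  y >= 0.

So the dual LP is:
  minimize  5y1 + 9y2 + 18y3
  subject to:
    y1 + 3y3 >= 1
    y2 + 4y3 >= 2
    y1, y2, y3 >= 0

Solving the primal: x* = (0, 4.5).
  primal value c^T x* = 9.
Solving the dual: y* = (0, 0, 0.5).
  dual value b^T y* = 9.
Strong duality: c^T x* = b^T y*. Confirmed.

9


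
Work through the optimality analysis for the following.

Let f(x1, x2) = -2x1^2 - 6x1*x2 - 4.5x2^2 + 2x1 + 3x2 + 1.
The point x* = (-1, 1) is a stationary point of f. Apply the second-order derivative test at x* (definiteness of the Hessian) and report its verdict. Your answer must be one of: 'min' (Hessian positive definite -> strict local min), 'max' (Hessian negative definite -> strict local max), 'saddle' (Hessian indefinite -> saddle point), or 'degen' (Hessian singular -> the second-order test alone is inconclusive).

Compute the Hessian H = grad^2 f:
  H = [[-4, -6], [-6, -9]]
Verify stationarity: grad f(x*) = H x* + g = (0, 0).
Eigenvalues of H: -13, 0.
H has a zero eigenvalue (singular; negative semidefinite but not definite), so H is neither positive definite, negative definite, nor indefinite. The second-order test alone is inconclusive -> degen.
(Indeed, f is constant along the null direction of H through x*, so x* is not a strict local extremum.)

degen


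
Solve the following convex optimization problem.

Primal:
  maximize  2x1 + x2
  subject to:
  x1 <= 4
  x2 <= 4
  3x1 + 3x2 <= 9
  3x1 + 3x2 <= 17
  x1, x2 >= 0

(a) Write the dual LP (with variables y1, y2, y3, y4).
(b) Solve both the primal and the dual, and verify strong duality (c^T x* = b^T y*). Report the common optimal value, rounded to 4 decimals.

The standard primal-dual pair for 'max c^T x s.t. A x <= b, x >= 0' is:
  Dual:  min b^T y  s.t.  A^T y >= c,  y >= 0.

So the dual LP is:
  minimize  4y1 + 4y2 + 9y3 + 17y4
  subject to:
    y1 + 3y3 + 3y4 >= 2
    y2 + 3y3 + 3y4 >= 1
    y1, y2, y3, y4 >= 0

Solving the primal: x* = (3, 0).
  primal value c^T x* = 6.
Solving the dual: y* = (0, 0, 0.6667, 0).
  dual value b^T y* = 6.
Strong duality: c^T x* = b^T y*. Confirmed.

6


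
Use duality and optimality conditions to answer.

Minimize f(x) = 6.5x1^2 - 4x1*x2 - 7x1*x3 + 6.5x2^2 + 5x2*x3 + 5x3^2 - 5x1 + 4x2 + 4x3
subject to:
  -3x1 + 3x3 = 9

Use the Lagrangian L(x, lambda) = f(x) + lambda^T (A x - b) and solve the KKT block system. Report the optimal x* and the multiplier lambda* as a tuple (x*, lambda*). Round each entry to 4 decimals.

Form the Lagrangian:
  L(x, lambda) = (1/2) x^T Q x + c^T x + lambda^T (A x - b)
Stationarity (grad_x L = 0): Q x + c + A^T lambda = 0.
Primal feasibility: A x = b.

This gives the KKT block system:
  [ Q   A^T ] [ x     ]   [-c ]
  [ A    0  ] [ lambda ] = [ b ]

Solving the linear system:
  x*      = (-0.7328, -1.4052, 2.2672)
  lambda* = (-8.2586)
  f(x*)   = 40.7198

x* = (-0.7328, -1.4052, 2.2672), lambda* = (-8.2586)


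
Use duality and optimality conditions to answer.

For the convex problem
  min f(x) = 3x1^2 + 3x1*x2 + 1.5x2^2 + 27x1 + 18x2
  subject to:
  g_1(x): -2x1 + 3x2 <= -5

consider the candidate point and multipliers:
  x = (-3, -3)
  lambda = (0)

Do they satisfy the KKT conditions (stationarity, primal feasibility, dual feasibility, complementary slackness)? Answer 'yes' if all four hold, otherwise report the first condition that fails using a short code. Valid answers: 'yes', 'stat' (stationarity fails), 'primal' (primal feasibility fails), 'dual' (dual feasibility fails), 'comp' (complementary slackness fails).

Gradient of f: grad f(x) = Q x + c = (0, 0)
Constraint values g_i(x) = a_i^T x - b_i:
  g_1((-3, -3)) = 2
Stationarity residual: grad f(x) + sum_i lambda_i a_i = (0, 0)
  -> stationarity OK
Primal feasibility (all g_i <= 0): FAILS
Dual feasibility (all lambda_i >= 0): OK
Complementary slackness (lambda_i * g_i(x) = 0 for all i): OK

Verdict: the first failing condition is primal_feasibility -> primal.

primal


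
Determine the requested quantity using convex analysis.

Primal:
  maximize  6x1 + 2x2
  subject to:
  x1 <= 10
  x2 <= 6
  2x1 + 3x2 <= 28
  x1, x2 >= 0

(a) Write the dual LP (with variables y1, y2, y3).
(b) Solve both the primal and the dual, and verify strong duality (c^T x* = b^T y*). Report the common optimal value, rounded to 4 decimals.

The standard primal-dual pair for 'max c^T x s.t. A x <= b, x >= 0' is:
  Dual:  min b^T y  s.t.  A^T y >= c,  y >= 0.

So the dual LP is:
  minimize  10y1 + 6y2 + 28y3
  subject to:
    y1 + 2y3 >= 6
    y2 + 3y3 >= 2
    y1, y2, y3 >= 0

Solving the primal: x* = (10, 2.6667).
  primal value c^T x* = 65.3333.
Solving the dual: y* = (4.6667, 0, 0.6667).
  dual value b^T y* = 65.3333.
Strong duality: c^T x* = b^T y*. Confirmed.

65.3333


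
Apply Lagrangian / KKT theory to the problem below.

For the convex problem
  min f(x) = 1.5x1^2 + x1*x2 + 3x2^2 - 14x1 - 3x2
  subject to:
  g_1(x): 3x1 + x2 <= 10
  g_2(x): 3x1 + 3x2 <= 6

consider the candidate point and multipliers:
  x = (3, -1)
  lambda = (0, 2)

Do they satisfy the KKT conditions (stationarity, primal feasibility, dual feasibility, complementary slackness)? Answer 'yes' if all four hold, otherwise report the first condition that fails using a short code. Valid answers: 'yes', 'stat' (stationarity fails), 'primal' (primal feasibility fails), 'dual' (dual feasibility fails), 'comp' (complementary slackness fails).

Gradient of f: grad f(x) = Q x + c = (-6, -6)
Constraint values g_i(x) = a_i^T x - b_i:
  g_1((3, -1)) = -2
  g_2((3, -1)) = 0
Stationarity residual: grad f(x) + sum_i lambda_i a_i = (0, 0)
  -> stationarity OK
Primal feasibility (all g_i <= 0): OK
Dual feasibility (all lambda_i >= 0): OK
Complementary slackness (lambda_i * g_i(x) = 0 for all i): OK

Verdict: yes, KKT holds.

yes


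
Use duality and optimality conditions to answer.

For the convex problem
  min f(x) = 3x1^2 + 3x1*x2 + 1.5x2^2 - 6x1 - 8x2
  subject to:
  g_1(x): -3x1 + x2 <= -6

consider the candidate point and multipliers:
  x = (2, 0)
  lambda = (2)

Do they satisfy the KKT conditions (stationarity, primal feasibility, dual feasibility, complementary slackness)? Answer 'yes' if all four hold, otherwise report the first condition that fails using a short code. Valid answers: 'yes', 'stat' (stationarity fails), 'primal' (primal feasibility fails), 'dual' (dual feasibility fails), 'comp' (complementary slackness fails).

Gradient of f: grad f(x) = Q x + c = (6, -2)
Constraint values g_i(x) = a_i^T x - b_i:
  g_1((2, 0)) = 0
Stationarity residual: grad f(x) + sum_i lambda_i a_i = (0, 0)
  -> stationarity OK
Primal feasibility (all g_i <= 0): OK
Dual feasibility (all lambda_i >= 0): OK
Complementary slackness (lambda_i * g_i(x) = 0 for all i): OK

Verdict: yes, KKT holds.

yes


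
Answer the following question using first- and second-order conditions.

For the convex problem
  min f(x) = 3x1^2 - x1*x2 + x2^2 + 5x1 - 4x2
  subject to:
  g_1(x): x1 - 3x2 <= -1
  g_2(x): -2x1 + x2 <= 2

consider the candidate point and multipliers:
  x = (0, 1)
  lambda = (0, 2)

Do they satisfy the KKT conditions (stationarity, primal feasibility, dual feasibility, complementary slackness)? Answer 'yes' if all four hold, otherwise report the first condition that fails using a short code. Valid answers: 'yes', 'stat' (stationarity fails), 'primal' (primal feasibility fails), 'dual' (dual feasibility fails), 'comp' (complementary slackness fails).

Gradient of f: grad f(x) = Q x + c = (4, -2)
Constraint values g_i(x) = a_i^T x - b_i:
  g_1((0, 1)) = -2
  g_2((0, 1)) = -1
Stationarity residual: grad f(x) + sum_i lambda_i a_i = (0, 0)
  -> stationarity OK
Primal feasibility (all g_i <= 0): OK
Dual feasibility (all lambda_i >= 0): OK
Complementary slackness (lambda_i * g_i(x) = 0 for all i): FAILS

Verdict: the first failing condition is complementary_slackness -> comp.

comp


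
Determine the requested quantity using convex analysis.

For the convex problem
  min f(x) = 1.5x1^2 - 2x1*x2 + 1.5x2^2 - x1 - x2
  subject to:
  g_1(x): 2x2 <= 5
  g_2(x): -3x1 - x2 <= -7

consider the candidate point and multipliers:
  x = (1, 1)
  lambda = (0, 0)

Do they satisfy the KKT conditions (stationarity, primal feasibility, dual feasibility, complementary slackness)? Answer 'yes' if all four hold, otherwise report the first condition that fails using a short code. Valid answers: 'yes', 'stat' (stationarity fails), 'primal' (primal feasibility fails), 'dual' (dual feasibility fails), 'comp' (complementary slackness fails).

Gradient of f: grad f(x) = Q x + c = (0, 0)
Constraint values g_i(x) = a_i^T x - b_i:
  g_1((1, 1)) = -3
  g_2((1, 1)) = 3
Stationarity residual: grad f(x) + sum_i lambda_i a_i = (0, 0)
  -> stationarity OK
Primal feasibility (all g_i <= 0): FAILS
Dual feasibility (all lambda_i >= 0): OK
Complementary slackness (lambda_i * g_i(x) = 0 for all i): OK

Verdict: the first failing condition is primal_feasibility -> primal.

primal


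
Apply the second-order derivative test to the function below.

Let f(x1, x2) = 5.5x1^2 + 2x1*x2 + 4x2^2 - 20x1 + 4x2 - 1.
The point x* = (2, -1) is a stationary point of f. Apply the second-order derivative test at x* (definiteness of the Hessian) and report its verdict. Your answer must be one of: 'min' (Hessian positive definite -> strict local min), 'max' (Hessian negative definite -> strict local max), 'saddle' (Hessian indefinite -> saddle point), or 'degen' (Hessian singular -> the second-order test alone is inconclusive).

Compute the Hessian H = grad^2 f:
  H = [[11, 2], [2, 8]]
Verify stationarity: grad f(x*) = H x* + g = (0, 0).
Eigenvalues of H: 7, 12.
Both eigenvalues > 0, so H is positive definite -> x* is a strict local min.

min


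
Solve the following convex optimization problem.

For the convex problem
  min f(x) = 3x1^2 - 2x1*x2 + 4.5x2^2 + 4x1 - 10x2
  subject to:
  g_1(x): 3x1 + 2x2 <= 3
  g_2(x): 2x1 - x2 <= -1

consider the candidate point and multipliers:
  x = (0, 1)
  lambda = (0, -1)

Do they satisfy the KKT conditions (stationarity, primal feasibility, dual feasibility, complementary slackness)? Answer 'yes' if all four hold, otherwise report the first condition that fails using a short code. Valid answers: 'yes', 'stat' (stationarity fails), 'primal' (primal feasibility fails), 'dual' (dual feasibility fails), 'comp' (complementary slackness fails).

Gradient of f: grad f(x) = Q x + c = (2, -1)
Constraint values g_i(x) = a_i^T x - b_i:
  g_1((0, 1)) = -1
  g_2((0, 1)) = 0
Stationarity residual: grad f(x) + sum_i lambda_i a_i = (0, 0)
  -> stationarity OK
Primal feasibility (all g_i <= 0): OK
Dual feasibility (all lambda_i >= 0): FAILS
Complementary slackness (lambda_i * g_i(x) = 0 for all i): OK

Verdict: the first failing condition is dual_feasibility -> dual.

dual


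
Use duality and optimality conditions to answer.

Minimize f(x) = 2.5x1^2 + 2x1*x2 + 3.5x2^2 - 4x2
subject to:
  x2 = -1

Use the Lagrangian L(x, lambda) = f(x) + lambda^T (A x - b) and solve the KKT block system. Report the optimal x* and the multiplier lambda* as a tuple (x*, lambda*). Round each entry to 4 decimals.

Form the Lagrangian:
  L(x, lambda) = (1/2) x^T Q x + c^T x + lambda^T (A x - b)
Stationarity (grad_x L = 0): Q x + c + A^T lambda = 0.
Primal feasibility: A x = b.

This gives the KKT block system:
  [ Q   A^T ] [ x     ]   [-c ]
  [ A    0  ] [ lambda ] = [ b ]

Solving the linear system:
  x*      = (0.4, -1)
  lambda* = (10.2)
  f(x*)   = 7.1

x* = (0.4, -1), lambda* = (10.2)


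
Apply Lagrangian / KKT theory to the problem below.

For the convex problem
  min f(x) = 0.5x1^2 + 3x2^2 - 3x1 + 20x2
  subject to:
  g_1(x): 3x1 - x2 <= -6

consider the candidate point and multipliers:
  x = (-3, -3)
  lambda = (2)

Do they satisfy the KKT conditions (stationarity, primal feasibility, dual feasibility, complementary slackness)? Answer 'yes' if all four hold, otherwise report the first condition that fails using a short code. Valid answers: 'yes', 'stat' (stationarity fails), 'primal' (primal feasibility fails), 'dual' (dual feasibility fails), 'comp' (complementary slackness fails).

Gradient of f: grad f(x) = Q x + c = (-6, 2)
Constraint values g_i(x) = a_i^T x - b_i:
  g_1((-3, -3)) = 0
Stationarity residual: grad f(x) + sum_i lambda_i a_i = (0, 0)
  -> stationarity OK
Primal feasibility (all g_i <= 0): OK
Dual feasibility (all lambda_i >= 0): OK
Complementary slackness (lambda_i * g_i(x) = 0 for all i): OK

Verdict: yes, KKT holds.

yes


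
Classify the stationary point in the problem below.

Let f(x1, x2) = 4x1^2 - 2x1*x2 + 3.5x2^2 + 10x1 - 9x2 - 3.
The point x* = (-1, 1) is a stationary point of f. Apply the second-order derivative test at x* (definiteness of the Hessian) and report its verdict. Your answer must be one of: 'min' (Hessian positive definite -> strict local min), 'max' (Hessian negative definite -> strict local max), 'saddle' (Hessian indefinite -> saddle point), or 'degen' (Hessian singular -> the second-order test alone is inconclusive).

Compute the Hessian H = grad^2 f:
  H = [[8, -2], [-2, 7]]
Verify stationarity: grad f(x*) = H x* + g = (0, 0).
Eigenvalues of H: 5.4384, 9.5616.
Both eigenvalues > 0, so H is positive definite -> x* is a strict local min.

min


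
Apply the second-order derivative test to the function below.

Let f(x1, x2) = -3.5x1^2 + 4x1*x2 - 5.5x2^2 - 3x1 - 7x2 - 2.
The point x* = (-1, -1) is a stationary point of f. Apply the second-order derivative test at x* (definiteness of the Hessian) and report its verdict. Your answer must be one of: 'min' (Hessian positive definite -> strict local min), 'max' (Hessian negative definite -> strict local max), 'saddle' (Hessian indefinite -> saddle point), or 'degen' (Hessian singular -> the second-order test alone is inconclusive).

Compute the Hessian H = grad^2 f:
  H = [[-7, 4], [4, -11]]
Verify stationarity: grad f(x*) = H x* + g = (0, 0).
Eigenvalues of H: -13.4721, -4.5279.
Both eigenvalues < 0, so H is negative definite -> x* is a strict local max.

max


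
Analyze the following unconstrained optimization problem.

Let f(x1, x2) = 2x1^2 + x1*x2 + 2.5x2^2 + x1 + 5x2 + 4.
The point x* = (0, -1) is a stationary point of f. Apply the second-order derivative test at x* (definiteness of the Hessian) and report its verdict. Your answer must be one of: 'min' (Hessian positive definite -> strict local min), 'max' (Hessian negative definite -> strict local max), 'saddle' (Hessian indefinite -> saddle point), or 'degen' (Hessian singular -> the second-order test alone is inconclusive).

Compute the Hessian H = grad^2 f:
  H = [[4, 1], [1, 5]]
Verify stationarity: grad f(x*) = H x* + g = (0, 0).
Eigenvalues of H: 3.382, 5.618.
Both eigenvalues > 0, so H is positive definite -> x* is a strict local min.

min


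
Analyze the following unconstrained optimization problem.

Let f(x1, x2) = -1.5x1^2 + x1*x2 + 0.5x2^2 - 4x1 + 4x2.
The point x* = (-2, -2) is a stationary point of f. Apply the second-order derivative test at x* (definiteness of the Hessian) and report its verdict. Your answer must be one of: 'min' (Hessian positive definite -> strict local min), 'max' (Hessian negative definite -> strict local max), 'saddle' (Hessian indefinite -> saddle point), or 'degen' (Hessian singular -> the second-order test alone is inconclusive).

Compute the Hessian H = grad^2 f:
  H = [[-3, 1], [1, 1]]
Verify stationarity: grad f(x*) = H x* + g = (0, 0).
Eigenvalues of H: -3.2361, 1.2361.
Eigenvalues have mixed signs, so H is indefinite -> x* is a saddle point.

saddle


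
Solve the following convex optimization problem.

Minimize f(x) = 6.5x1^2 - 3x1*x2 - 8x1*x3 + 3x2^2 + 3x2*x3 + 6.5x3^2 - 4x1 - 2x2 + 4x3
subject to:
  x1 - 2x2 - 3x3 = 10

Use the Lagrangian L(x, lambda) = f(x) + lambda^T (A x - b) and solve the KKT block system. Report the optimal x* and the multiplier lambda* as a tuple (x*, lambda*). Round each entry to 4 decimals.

Form the Lagrangian:
  L(x, lambda) = (1/2) x^T Q x + c^T x + lambda^T (A x - b)
Stationarity (grad_x L = 0): Q x + c + A^T lambda = 0.
Primal feasibility: A x = b.

This gives the KKT block system:
  [ Q   A^T ] [ x     ]   [-c ]
  [ A    0  ] [ lambda ] = [ b ]

Solving the linear system:
  x*      = (-0.9623, -1.7736, -2.4717)
  lambda* = (-8.5849)
  f(x*)   = 41.6792

x* = (-0.9623, -1.7736, -2.4717), lambda* = (-8.5849)


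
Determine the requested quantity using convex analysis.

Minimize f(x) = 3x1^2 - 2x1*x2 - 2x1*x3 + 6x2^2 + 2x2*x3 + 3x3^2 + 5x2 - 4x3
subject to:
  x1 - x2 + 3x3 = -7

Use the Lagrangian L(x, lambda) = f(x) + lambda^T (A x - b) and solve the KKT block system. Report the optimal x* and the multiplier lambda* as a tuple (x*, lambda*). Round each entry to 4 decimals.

Form the Lagrangian:
  L(x, lambda) = (1/2) x^T Q x + c^T x + lambda^T (A x - b)
Stationarity (grad_x L = 0): Q x + c + A^T lambda = 0.
Primal feasibility: A x = b.

This gives the KKT block system:
  [ Q   A^T ] [ x     ]   [-c ]
  [ A    0  ] [ lambda ] = [ b ]

Solving the linear system:
  x*      = (-1.3194, 0.0278, -1.8843)
  lambda* = (4.2037)
  f(x*)   = 18.5509

x* = (-1.3194, 0.0278, -1.8843), lambda* = (4.2037)
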